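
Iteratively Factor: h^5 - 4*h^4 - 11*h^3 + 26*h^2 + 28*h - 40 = (h - 1)*(h^4 - 3*h^3 - 14*h^2 + 12*h + 40) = (h - 1)*(h + 2)*(h^3 - 5*h^2 - 4*h + 20) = (h - 1)*(h + 2)^2*(h^2 - 7*h + 10) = (h - 2)*(h - 1)*(h + 2)^2*(h - 5)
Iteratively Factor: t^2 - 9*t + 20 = (t - 5)*(t - 4)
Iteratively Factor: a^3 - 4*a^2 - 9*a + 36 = (a + 3)*(a^2 - 7*a + 12) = (a - 4)*(a + 3)*(a - 3)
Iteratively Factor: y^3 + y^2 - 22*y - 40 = (y + 4)*(y^2 - 3*y - 10) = (y + 2)*(y + 4)*(y - 5)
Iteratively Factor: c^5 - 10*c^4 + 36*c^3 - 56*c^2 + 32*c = (c - 4)*(c^4 - 6*c^3 + 12*c^2 - 8*c) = (c - 4)*(c - 2)*(c^3 - 4*c^2 + 4*c) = (c - 4)*(c - 2)^2*(c^2 - 2*c) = (c - 4)*(c - 2)^3*(c)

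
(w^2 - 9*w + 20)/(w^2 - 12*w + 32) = (w - 5)/(w - 8)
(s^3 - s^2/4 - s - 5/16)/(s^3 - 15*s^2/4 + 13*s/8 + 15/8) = (s + 1/2)/(s - 3)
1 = 1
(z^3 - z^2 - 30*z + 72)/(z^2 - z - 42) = (z^2 - 7*z + 12)/(z - 7)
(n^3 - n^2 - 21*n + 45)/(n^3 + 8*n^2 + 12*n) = (n^3 - n^2 - 21*n + 45)/(n*(n^2 + 8*n + 12))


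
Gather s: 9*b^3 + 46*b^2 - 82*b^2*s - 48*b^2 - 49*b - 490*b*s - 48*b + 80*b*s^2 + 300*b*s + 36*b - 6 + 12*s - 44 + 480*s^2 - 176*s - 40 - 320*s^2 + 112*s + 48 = 9*b^3 - 2*b^2 - 61*b + s^2*(80*b + 160) + s*(-82*b^2 - 190*b - 52) - 42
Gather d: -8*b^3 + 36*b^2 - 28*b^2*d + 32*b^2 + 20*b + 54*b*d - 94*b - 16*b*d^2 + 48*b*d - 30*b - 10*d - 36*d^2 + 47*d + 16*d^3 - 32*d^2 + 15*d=-8*b^3 + 68*b^2 - 104*b + 16*d^3 + d^2*(-16*b - 68) + d*(-28*b^2 + 102*b + 52)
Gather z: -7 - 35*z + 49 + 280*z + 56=245*z + 98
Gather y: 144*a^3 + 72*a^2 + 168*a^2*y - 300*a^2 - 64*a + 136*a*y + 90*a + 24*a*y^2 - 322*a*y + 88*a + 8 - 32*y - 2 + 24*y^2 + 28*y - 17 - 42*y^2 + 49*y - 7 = 144*a^3 - 228*a^2 + 114*a + y^2*(24*a - 18) + y*(168*a^2 - 186*a + 45) - 18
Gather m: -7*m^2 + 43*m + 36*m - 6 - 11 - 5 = -7*m^2 + 79*m - 22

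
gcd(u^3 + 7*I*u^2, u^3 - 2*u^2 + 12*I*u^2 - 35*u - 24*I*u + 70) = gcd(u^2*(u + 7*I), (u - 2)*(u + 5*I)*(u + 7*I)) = u + 7*I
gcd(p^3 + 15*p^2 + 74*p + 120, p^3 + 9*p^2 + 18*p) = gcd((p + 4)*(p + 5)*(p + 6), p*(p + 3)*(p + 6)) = p + 6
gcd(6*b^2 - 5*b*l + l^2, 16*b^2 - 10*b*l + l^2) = 2*b - l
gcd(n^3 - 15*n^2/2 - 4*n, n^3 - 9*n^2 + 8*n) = n^2 - 8*n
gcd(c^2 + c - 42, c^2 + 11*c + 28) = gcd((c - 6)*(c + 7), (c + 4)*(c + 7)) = c + 7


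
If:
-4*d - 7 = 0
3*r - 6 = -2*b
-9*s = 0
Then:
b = 3 - 3*r/2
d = -7/4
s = 0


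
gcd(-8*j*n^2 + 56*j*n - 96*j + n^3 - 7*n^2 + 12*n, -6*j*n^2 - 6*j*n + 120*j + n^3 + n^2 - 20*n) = n - 4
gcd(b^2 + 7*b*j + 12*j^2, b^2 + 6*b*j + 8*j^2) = b + 4*j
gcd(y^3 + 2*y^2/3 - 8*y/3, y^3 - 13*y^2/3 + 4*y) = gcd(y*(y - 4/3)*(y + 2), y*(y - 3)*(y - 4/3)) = y^2 - 4*y/3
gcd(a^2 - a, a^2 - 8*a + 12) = 1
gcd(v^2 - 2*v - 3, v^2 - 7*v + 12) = v - 3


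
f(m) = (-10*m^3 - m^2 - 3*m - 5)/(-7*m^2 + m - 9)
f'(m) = (14*m - 1)*(-10*m^3 - m^2 - 3*m - 5)/(-7*m^2 + m - 9)^2 + (-30*m^2 - 2*m - 3)/(-7*m^2 + m - 9) = 2*(35*m^4 - 10*m^3 + 124*m^2 - 26*m + 16)/(49*m^4 - 14*m^3 + 127*m^2 - 18*m + 81)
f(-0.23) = 0.44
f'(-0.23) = 0.62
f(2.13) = 2.91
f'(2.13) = 1.54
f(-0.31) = 0.39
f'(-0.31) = 0.73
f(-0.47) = 0.25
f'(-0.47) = 0.96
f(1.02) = 1.29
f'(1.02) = 1.25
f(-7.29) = -9.88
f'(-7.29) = 1.45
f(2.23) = 3.07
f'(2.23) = 1.54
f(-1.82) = -1.69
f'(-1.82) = 1.59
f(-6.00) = -8.00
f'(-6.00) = 1.46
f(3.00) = 4.25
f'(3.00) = 1.52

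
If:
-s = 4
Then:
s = -4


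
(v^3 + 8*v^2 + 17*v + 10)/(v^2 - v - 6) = (v^2 + 6*v + 5)/(v - 3)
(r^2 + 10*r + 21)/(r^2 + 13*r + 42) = (r + 3)/(r + 6)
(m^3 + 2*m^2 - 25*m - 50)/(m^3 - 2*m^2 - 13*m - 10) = (m + 5)/(m + 1)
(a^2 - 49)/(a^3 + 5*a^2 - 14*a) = (a - 7)/(a*(a - 2))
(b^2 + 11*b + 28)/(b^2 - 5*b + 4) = (b^2 + 11*b + 28)/(b^2 - 5*b + 4)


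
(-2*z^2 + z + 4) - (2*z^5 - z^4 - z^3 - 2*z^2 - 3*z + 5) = -2*z^5 + z^4 + z^3 + 4*z - 1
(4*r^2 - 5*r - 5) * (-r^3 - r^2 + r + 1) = -4*r^5 + r^4 + 14*r^3 + 4*r^2 - 10*r - 5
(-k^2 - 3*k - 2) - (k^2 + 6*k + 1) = -2*k^2 - 9*k - 3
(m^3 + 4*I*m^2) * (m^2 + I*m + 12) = m^5 + 5*I*m^4 + 8*m^3 + 48*I*m^2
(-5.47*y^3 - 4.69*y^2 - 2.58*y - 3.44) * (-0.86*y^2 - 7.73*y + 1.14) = 4.7042*y^5 + 46.3165*y^4 + 32.2367*y^3 + 17.5552*y^2 + 23.65*y - 3.9216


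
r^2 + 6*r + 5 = (r + 1)*(r + 5)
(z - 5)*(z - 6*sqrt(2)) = z^2 - 6*sqrt(2)*z - 5*z + 30*sqrt(2)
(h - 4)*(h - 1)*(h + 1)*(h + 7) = h^4 + 3*h^3 - 29*h^2 - 3*h + 28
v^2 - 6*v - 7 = (v - 7)*(v + 1)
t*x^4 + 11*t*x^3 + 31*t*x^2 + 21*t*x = x*(x + 3)*(x + 7)*(t*x + t)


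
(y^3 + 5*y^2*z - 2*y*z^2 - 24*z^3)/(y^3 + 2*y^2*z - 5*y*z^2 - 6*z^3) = (y + 4*z)/(y + z)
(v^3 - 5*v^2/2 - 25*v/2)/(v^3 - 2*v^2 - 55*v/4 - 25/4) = 2*v/(2*v + 1)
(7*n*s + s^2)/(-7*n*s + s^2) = (7*n + s)/(-7*n + s)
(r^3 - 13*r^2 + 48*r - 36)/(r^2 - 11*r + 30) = (r^2 - 7*r + 6)/(r - 5)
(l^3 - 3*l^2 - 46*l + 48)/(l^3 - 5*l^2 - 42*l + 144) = (l - 1)/(l - 3)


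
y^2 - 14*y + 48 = (y - 8)*(y - 6)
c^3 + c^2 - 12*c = c*(c - 3)*(c + 4)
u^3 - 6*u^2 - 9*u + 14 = (u - 7)*(u - 1)*(u + 2)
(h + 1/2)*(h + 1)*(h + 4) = h^3 + 11*h^2/2 + 13*h/2 + 2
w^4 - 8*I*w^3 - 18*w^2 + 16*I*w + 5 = (w - 5*I)*(w - I)^3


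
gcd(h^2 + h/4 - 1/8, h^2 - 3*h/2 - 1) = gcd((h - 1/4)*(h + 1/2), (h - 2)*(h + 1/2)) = h + 1/2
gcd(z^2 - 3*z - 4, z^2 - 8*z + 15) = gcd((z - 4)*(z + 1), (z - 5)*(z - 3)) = 1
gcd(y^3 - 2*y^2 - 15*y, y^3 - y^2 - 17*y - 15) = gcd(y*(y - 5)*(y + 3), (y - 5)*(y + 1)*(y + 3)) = y^2 - 2*y - 15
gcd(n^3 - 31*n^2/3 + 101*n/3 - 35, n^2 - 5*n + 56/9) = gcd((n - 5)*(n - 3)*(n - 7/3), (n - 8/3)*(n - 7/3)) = n - 7/3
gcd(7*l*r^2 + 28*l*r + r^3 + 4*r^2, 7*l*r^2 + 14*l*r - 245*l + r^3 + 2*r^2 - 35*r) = 7*l + r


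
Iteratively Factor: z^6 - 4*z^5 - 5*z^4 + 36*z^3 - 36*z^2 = (z + 3)*(z^5 - 7*z^4 + 16*z^3 - 12*z^2) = (z - 3)*(z + 3)*(z^4 - 4*z^3 + 4*z^2) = z*(z - 3)*(z + 3)*(z^3 - 4*z^2 + 4*z) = z*(z - 3)*(z - 2)*(z + 3)*(z^2 - 2*z) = z^2*(z - 3)*(z - 2)*(z + 3)*(z - 2)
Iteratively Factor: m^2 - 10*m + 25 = (m - 5)*(m - 5)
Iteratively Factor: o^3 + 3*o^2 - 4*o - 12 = (o - 2)*(o^2 + 5*o + 6) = (o - 2)*(o + 3)*(o + 2)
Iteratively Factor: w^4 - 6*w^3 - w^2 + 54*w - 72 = (w - 4)*(w^3 - 2*w^2 - 9*w + 18) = (w - 4)*(w - 2)*(w^2 - 9) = (w - 4)*(w - 3)*(w - 2)*(w + 3)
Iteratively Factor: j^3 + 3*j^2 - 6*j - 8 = (j + 4)*(j^2 - j - 2) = (j - 2)*(j + 4)*(j + 1)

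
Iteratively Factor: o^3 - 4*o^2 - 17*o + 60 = (o - 3)*(o^2 - o - 20) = (o - 3)*(o + 4)*(o - 5)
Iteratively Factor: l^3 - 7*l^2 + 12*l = (l - 4)*(l^2 - 3*l) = l*(l - 4)*(l - 3)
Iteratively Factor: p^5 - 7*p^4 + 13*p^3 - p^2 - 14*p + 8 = (p + 1)*(p^4 - 8*p^3 + 21*p^2 - 22*p + 8) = (p - 2)*(p + 1)*(p^3 - 6*p^2 + 9*p - 4) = (p - 2)*(p - 1)*(p + 1)*(p^2 - 5*p + 4) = (p - 4)*(p - 2)*(p - 1)*(p + 1)*(p - 1)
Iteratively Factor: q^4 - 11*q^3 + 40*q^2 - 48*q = (q)*(q^3 - 11*q^2 + 40*q - 48) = q*(q - 3)*(q^2 - 8*q + 16) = q*(q - 4)*(q - 3)*(q - 4)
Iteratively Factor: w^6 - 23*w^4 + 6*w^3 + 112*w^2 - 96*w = (w)*(w^5 - 23*w^3 + 6*w^2 + 112*w - 96) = w*(w - 4)*(w^4 + 4*w^3 - 7*w^2 - 22*w + 24) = w*(w - 4)*(w + 4)*(w^3 - 7*w + 6) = w*(w - 4)*(w + 3)*(w + 4)*(w^2 - 3*w + 2) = w*(w - 4)*(w - 1)*(w + 3)*(w + 4)*(w - 2)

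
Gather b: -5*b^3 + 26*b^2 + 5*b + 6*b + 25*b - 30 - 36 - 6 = -5*b^3 + 26*b^2 + 36*b - 72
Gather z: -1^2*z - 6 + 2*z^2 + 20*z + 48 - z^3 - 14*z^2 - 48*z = -z^3 - 12*z^2 - 29*z + 42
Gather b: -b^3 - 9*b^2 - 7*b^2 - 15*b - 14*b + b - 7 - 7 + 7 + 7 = -b^3 - 16*b^2 - 28*b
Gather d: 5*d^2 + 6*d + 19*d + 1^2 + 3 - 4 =5*d^2 + 25*d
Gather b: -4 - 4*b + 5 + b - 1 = -3*b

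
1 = 1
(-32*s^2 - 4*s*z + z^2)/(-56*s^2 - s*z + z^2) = (4*s + z)/(7*s + z)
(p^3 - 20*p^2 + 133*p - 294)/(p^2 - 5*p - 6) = (p^2 - 14*p + 49)/(p + 1)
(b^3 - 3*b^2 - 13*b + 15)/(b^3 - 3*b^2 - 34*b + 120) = (b^2 + 2*b - 3)/(b^2 + 2*b - 24)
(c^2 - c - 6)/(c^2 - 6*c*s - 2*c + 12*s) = (c^2 - c - 6)/(c^2 - 6*c*s - 2*c + 12*s)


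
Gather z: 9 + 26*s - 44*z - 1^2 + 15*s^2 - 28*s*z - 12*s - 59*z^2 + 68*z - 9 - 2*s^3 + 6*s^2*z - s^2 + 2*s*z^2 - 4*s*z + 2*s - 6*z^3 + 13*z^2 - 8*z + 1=-2*s^3 + 14*s^2 + 16*s - 6*z^3 + z^2*(2*s - 46) + z*(6*s^2 - 32*s + 16)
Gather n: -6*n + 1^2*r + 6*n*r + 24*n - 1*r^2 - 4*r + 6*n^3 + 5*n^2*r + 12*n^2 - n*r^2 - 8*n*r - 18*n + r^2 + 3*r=6*n^3 + n^2*(5*r + 12) + n*(-r^2 - 2*r)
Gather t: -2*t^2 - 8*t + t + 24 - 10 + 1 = -2*t^2 - 7*t + 15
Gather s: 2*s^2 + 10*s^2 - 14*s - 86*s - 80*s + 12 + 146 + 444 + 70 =12*s^2 - 180*s + 672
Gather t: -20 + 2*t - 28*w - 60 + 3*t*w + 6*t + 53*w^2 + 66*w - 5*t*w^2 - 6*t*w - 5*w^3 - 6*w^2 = t*(-5*w^2 - 3*w + 8) - 5*w^3 + 47*w^2 + 38*w - 80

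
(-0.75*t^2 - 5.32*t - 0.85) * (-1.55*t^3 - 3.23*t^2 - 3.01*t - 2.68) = 1.1625*t^5 + 10.6685*t^4 + 20.7586*t^3 + 20.7687*t^2 + 16.8161*t + 2.278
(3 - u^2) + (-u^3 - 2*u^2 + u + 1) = -u^3 - 3*u^2 + u + 4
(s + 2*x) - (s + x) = x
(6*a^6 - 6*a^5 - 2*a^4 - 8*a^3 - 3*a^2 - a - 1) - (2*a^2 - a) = 6*a^6 - 6*a^5 - 2*a^4 - 8*a^3 - 5*a^2 - 1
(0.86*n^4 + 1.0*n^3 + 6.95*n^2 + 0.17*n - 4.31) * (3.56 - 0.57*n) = -0.4902*n^5 + 2.4916*n^4 - 0.4015*n^3 + 24.6451*n^2 + 3.0619*n - 15.3436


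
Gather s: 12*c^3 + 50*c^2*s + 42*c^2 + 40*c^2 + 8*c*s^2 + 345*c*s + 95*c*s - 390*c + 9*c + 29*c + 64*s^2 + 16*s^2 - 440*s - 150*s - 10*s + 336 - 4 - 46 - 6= 12*c^3 + 82*c^2 - 352*c + s^2*(8*c + 80) + s*(50*c^2 + 440*c - 600) + 280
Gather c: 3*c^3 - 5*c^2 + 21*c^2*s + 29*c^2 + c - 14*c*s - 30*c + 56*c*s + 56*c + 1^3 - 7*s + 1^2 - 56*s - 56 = 3*c^3 + c^2*(21*s + 24) + c*(42*s + 27) - 63*s - 54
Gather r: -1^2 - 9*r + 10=9 - 9*r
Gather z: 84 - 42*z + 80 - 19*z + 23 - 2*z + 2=189 - 63*z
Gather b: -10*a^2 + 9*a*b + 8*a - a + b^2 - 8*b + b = -10*a^2 + 7*a + b^2 + b*(9*a - 7)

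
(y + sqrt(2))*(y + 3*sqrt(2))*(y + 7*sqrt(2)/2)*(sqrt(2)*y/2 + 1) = sqrt(2)*y^4/2 + 17*y^3/2 + 49*sqrt(2)*y^2/2 + 55*y + 21*sqrt(2)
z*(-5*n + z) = -5*n*z + z^2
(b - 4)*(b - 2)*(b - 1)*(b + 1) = b^4 - 6*b^3 + 7*b^2 + 6*b - 8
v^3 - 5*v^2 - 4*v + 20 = (v - 5)*(v - 2)*(v + 2)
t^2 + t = t*(t + 1)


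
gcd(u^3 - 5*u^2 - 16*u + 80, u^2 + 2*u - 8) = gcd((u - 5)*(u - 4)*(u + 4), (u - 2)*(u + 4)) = u + 4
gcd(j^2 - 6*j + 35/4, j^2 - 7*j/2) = j - 7/2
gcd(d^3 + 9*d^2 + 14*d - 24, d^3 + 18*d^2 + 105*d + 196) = d + 4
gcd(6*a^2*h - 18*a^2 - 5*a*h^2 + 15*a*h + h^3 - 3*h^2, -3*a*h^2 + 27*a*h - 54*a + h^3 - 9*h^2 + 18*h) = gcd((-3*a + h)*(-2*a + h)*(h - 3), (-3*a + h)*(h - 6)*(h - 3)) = 3*a*h - 9*a - h^2 + 3*h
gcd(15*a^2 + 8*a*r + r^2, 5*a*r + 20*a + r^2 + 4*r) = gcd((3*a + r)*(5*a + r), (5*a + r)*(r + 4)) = 5*a + r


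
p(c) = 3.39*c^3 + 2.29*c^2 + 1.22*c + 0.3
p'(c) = 10.17*c^2 + 4.58*c + 1.22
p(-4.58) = -282.94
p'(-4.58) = 193.57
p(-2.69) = -52.40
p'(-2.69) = 62.49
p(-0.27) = 0.07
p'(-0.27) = 0.72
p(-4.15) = -207.62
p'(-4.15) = 157.37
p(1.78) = 28.85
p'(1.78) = 41.60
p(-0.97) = -1.82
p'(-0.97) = 6.35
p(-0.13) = 0.17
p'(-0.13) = 0.80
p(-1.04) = -2.31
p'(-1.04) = 7.46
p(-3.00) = -74.28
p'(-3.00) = 79.01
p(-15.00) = -10944.00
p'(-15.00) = 2220.77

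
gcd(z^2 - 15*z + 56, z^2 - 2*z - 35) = z - 7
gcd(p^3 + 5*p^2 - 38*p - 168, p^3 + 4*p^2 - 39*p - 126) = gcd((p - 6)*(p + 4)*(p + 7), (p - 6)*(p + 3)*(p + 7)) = p^2 + p - 42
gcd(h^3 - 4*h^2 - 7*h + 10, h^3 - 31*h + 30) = h^2 - 6*h + 5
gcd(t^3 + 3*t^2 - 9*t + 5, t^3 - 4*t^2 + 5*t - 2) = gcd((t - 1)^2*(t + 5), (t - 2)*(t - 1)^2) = t^2 - 2*t + 1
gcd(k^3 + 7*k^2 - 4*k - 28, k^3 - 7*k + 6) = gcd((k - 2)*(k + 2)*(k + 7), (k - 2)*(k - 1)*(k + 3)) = k - 2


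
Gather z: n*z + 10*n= n*z + 10*n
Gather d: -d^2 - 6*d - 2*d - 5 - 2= -d^2 - 8*d - 7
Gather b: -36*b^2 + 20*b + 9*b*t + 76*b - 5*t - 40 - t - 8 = -36*b^2 + b*(9*t + 96) - 6*t - 48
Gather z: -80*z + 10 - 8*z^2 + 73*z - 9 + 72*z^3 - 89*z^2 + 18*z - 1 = 72*z^3 - 97*z^2 + 11*z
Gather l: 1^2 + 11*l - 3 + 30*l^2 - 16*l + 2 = 30*l^2 - 5*l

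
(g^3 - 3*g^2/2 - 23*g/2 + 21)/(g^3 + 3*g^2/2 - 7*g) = (g - 3)/g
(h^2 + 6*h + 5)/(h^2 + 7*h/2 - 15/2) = 2*(h + 1)/(2*h - 3)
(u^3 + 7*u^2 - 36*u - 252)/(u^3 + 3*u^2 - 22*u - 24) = (u^2 + u - 42)/(u^2 - 3*u - 4)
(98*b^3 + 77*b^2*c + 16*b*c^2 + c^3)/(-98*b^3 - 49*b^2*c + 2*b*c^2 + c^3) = (-7*b - c)/(7*b - c)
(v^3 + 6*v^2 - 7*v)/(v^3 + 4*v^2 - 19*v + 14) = v/(v - 2)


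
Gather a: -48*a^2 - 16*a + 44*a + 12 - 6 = -48*a^2 + 28*a + 6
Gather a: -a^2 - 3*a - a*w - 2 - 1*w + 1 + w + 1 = -a^2 + a*(-w - 3)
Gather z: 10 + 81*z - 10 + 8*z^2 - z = 8*z^2 + 80*z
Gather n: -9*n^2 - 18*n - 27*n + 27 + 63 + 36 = -9*n^2 - 45*n + 126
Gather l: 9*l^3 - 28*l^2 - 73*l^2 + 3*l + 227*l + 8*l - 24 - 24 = 9*l^3 - 101*l^2 + 238*l - 48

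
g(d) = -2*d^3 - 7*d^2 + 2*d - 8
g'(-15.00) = -1138.00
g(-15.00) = 5137.00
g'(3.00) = -94.00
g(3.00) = -119.00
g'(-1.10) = 10.14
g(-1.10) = -16.01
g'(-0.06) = 2.82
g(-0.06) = -8.14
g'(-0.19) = 4.44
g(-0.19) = -8.62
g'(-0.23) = 4.90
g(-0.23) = -8.81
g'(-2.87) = -7.24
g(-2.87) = -24.12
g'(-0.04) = 2.55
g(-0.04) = -8.09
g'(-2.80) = -5.84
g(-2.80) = -24.58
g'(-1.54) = 9.33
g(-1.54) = -20.38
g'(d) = -6*d^2 - 14*d + 2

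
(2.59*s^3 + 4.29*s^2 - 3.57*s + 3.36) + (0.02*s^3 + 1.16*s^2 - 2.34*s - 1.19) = 2.61*s^3 + 5.45*s^2 - 5.91*s + 2.17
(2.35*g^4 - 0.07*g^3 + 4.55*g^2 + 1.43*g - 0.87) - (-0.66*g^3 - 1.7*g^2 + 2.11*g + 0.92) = 2.35*g^4 + 0.59*g^3 + 6.25*g^2 - 0.68*g - 1.79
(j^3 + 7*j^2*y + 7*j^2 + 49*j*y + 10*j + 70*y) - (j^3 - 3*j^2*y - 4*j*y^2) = 10*j^2*y + 7*j^2 + 4*j*y^2 + 49*j*y + 10*j + 70*y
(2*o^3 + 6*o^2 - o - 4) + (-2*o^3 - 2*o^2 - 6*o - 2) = 4*o^2 - 7*o - 6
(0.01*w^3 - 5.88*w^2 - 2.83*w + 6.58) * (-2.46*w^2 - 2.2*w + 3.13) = -0.0246*w^5 + 14.4428*w^4 + 19.9291*w^3 - 28.3652*w^2 - 23.3339*w + 20.5954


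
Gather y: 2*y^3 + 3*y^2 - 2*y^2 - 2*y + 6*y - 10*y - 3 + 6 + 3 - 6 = 2*y^3 + y^2 - 6*y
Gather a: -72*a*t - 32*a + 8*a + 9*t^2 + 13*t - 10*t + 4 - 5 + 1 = a*(-72*t - 24) + 9*t^2 + 3*t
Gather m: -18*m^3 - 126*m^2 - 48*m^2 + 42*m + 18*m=-18*m^3 - 174*m^2 + 60*m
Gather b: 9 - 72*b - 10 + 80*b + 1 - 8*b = 0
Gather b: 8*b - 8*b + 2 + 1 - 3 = 0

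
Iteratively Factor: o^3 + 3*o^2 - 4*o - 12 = (o + 3)*(o^2 - 4) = (o + 2)*(o + 3)*(o - 2)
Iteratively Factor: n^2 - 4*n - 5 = (n + 1)*(n - 5)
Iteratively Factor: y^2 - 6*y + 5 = (y - 1)*(y - 5)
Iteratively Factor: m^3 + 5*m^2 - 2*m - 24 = (m - 2)*(m^2 + 7*m + 12) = (m - 2)*(m + 3)*(m + 4)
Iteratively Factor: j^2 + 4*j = (j)*(j + 4)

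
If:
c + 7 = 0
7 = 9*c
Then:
No Solution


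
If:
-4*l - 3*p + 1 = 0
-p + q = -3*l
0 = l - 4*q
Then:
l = 4/55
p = 13/55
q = 1/55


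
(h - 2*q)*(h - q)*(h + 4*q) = h^3 + h^2*q - 10*h*q^2 + 8*q^3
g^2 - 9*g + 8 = (g - 8)*(g - 1)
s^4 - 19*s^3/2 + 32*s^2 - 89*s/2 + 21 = (s - 7/2)*(s - 3)*(s - 2)*(s - 1)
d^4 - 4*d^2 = d^2*(d - 2)*(d + 2)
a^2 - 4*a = a*(a - 4)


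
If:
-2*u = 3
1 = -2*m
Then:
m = -1/2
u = -3/2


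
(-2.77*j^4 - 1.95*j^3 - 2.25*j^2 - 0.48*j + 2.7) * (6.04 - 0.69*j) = 1.9113*j^5 - 15.3853*j^4 - 10.2255*j^3 - 13.2588*j^2 - 4.7622*j + 16.308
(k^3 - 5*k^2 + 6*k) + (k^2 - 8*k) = k^3 - 4*k^2 - 2*k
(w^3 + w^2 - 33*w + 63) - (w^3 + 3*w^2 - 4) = -2*w^2 - 33*w + 67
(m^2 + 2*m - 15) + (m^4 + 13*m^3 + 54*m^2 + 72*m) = m^4 + 13*m^3 + 55*m^2 + 74*m - 15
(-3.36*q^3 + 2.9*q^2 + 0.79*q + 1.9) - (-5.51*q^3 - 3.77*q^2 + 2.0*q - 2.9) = 2.15*q^3 + 6.67*q^2 - 1.21*q + 4.8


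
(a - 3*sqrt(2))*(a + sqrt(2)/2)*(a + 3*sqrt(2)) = a^3 + sqrt(2)*a^2/2 - 18*a - 9*sqrt(2)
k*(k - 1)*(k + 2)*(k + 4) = k^4 + 5*k^3 + 2*k^2 - 8*k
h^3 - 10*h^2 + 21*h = h*(h - 7)*(h - 3)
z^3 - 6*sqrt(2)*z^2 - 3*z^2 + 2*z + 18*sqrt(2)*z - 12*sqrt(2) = (z - 2)*(z - 1)*(z - 6*sqrt(2))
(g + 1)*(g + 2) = g^2 + 3*g + 2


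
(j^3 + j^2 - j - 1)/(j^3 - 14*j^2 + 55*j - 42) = (j^2 + 2*j + 1)/(j^2 - 13*j + 42)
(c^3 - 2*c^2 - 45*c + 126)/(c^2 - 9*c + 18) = c + 7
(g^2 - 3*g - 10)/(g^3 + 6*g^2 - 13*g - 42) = (g - 5)/(g^2 + 4*g - 21)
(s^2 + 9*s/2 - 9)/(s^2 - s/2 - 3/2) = (s + 6)/(s + 1)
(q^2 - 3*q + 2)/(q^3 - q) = (q - 2)/(q*(q + 1))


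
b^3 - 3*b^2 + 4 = (b - 2)^2*(b + 1)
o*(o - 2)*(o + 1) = o^3 - o^2 - 2*o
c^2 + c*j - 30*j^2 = (c - 5*j)*(c + 6*j)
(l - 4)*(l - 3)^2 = l^3 - 10*l^2 + 33*l - 36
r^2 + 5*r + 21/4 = (r + 3/2)*(r + 7/2)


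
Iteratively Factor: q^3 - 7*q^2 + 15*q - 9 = (q - 3)*(q^2 - 4*q + 3) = (q - 3)*(q - 1)*(q - 3)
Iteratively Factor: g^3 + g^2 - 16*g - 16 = (g + 4)*(g^2 - 3*g - 4) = (g - 4)*(g + 4)*(g + 1)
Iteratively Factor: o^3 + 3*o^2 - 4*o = (o - 1)*(o^2 + 4*o) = o*(o - 1)*(o + 4)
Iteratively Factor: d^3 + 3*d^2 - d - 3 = (d - 1)*(d^2 + 4*d + 3) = (d - 1)*(d + 1)*(d + 3)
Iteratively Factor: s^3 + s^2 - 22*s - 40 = (s - 5)*(s^2 + 6*s + 8) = (s - 5)*(s + 4)*(s + 2)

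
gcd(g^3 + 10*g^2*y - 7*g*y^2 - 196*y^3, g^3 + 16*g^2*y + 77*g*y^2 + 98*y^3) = g^2 + 14*g*y + 49*y^2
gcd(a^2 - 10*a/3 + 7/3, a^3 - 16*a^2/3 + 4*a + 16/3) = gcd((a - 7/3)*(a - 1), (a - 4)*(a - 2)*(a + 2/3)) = 1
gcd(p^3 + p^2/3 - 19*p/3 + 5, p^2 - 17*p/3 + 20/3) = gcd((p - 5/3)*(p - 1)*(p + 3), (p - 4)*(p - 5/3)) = p - 5/3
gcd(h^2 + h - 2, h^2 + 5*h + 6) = h + 2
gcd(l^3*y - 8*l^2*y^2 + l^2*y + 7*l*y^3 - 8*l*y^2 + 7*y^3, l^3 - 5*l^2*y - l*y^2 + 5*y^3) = -l + y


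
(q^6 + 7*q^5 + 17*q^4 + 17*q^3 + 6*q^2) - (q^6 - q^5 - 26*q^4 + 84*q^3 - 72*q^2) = 8*q^5 + 43*q^4 - 67*q^3 + 78*q^2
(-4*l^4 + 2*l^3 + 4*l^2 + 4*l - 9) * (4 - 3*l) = 12*l^5 - 22*l^4 - 4*l^3 + 4*l^2 + 43*l - 36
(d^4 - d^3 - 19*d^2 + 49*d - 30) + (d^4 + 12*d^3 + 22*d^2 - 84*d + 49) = 2*d^4 + 11*d^3 + 3*d^2 - 35*d + 19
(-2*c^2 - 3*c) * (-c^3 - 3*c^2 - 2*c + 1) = 2*c^5 + 9*c^4 + 13*c^3 + 4*c^2 - 3*c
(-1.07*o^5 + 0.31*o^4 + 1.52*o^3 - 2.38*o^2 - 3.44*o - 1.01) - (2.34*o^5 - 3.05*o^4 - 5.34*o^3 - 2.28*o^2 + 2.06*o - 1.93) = -3.41*o^5 + 3.36*o^4 + 6.86*o^3 - 0.1*o^2 - 5.5*o + 0.92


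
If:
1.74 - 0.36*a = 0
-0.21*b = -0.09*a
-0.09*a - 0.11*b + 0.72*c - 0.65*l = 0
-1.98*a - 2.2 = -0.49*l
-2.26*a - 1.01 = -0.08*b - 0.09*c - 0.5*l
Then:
No Solution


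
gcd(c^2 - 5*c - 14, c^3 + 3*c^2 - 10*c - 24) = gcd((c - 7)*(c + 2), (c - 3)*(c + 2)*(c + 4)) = c + 2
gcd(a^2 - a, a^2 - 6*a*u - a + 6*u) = a - 1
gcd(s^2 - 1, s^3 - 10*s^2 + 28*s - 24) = 1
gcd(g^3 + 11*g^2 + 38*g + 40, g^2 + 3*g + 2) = g + 2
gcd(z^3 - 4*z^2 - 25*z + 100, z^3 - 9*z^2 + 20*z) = z^2 - 9*z + 20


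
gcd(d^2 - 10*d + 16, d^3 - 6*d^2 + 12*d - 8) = d - 2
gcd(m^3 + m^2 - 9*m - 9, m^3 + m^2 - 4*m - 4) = m + 1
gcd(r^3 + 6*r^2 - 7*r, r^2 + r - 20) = 1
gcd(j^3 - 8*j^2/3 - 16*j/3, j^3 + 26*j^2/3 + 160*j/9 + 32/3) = j + 4/3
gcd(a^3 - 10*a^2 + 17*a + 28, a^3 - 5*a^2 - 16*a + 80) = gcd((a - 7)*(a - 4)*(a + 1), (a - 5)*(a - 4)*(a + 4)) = a - 4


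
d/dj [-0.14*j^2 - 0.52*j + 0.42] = -0.28*j - 0.52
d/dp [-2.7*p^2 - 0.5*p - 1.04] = -5.4*p - 0.5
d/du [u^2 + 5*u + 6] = 2*u + 5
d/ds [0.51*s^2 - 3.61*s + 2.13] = 1.02*s - 3.61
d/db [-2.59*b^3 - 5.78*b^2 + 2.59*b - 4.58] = -7.77*b^2 - 11.56*b + 2.59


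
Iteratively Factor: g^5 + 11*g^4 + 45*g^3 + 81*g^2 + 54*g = (g + 3)*(g^4 + 8*g^3 + 21*g^2 + 18*g) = (g + 3)^2*(g^3 + 5*g^2 + 6*g) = (g + 2)*(g + 3)^2*(g^2 + 3*g) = g*(g + 2)*(g + 3)^2*(g + 3)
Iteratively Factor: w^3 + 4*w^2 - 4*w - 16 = (w - 2)*(w^2 + 6*w + 8) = (w - 2)*(w + 2)*(w + 4)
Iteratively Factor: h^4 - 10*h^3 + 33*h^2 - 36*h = (h - 3)*(h^3 - 7*h^2 + 12*h) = (h - 3)^2*(h^2 - 4*h) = h*(h - 3)^2*(h - 4)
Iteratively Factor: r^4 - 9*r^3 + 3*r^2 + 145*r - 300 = (r + 4)*(r^3 - 13*r^2 + 55*r - 75) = (r - 5)*(r + 4)*(r^2 - 8*r + 15) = (r - 5)^2*(r + 4)*(r - 3)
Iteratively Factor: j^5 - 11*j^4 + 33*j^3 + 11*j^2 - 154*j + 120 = (j - 1)*(j^4 - 10*j^3 + 23*j^2 + 34*j - 120) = (j - 1)*(j + 2)*(j^3 - 12*j^2 + 47*j - 60) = (j - 3)*(j - 1)*(j + 2)*(j^2 - 9*j + 20) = (j - 5)*(j - 3)*(j - 1)*(j + 2)*(j - 4)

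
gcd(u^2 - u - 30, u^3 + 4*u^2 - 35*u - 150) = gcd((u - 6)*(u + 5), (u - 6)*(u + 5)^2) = u^2 - u - 30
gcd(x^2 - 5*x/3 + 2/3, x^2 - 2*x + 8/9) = x - 2/3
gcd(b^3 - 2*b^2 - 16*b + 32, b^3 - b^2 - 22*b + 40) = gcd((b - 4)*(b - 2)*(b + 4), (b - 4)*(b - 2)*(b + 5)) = b^2 - 6*b + 8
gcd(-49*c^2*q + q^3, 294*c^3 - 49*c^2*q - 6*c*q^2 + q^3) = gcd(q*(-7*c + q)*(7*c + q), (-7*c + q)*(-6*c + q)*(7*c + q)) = -49*c^2 + q^2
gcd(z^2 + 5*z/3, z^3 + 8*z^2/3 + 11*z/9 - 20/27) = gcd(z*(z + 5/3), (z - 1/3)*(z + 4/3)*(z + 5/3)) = z + 5/3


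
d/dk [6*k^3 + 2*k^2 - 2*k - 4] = 18*k^2 + 4*k - 2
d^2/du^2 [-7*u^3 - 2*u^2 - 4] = -42*u - 4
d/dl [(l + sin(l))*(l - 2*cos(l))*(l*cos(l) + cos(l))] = (l + 1)*(l + sin(l))*(2*sin(l) + 1)*cos(l) + (l + 1)*(l - 2*cos(l))*(cos(l) + 1)*cos(l) - (l + sin(l))*(l - 2*cos(l))*(l*sin(l) - sqrt(2)*cos(l + pi/4))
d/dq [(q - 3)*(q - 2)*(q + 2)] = 3*q^2 - 6*q - 4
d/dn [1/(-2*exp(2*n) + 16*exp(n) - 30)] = (exp(n) - 4)*exp(n)/(exp(2*n) - 8*exp(n) + 15)^2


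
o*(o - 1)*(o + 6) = o^3 + 5*o^2 - 6*o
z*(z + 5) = z^2 + 5*z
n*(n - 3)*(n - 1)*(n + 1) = n^4 - 3*n^3 - n^2 + 3*n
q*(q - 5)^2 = q^3 - 10*q^2 + 25*q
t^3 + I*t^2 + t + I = (t - I)*(t + I)^2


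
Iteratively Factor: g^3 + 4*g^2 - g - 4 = (g + 1)*(g^2 + 3*g - 4) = (g + 1)*(g + 4)*(g - 1)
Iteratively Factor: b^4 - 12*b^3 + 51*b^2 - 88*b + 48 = (b - 4)*(b^3 - 8*b^2 + 19*b - 12) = (b - 4)*(b - 3)*(b^2 - 5*b + 4) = (b - 4)*(b - 3)*(b - 1)*(b - 4)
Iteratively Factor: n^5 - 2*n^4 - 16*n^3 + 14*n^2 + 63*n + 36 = (n + 1)*(n^4 - 3*n^3 - 13*n^2 + 27*n + 36) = (n - 4)*(n + 1)*(n^3 + n^2 - 9*n - 9) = (n - 4)*(n - 3)*(n + 1)*(n^2 + 4*n + 3) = (n - 4)*(n - 3)*(n + 1)*(n + 3)*(n + 1)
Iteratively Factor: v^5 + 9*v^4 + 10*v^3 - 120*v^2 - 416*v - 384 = (v + 2)*(v^4 + 7*v^3 - 4*v^2 - 112*v - 192) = (v + 2)*(v + 3)*(v^3 + 4*v^2 - 16*v - 64) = (v + 2)*(v + 3)*(v + 4)*(v^2 - 16) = (v - 4)*(v + 2)*(v + 3)*(v + 4)*(v + 4)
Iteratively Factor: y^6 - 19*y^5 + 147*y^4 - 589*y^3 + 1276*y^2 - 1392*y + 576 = (y - 3)*(y^5 - 16*y^4 + 99*y^3 - 292*y^2 + 400*y - 192) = (y - 3)^2*(y^4 - 13*y^3 + 60*y^2 - 112*y + 64) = (y - 4)*(y - 3)^2*(y^3 - 9*y^2 + 24*y - 16) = (y - 4)*(y - 3)^2*(y - 1)*(y^2 - 8*y + 16) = (y - 4)^2*(y - 3)^2*(y - 1)*(y - 4)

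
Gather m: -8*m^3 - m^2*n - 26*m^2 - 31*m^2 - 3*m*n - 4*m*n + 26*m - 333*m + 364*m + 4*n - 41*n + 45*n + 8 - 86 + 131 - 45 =-8*m^3 + m^2*(-n - 57) + m*(57 - 7*n) + 8*n + 8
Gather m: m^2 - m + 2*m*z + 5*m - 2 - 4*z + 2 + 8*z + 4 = m^2 + m*(2*z + 4) + 4*z + 4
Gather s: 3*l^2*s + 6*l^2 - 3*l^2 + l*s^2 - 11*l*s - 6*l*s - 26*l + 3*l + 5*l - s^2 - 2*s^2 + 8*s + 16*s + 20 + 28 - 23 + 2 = 3*l^2 - 18*l + s^2*(l - 3) + s*(3*l^2 - 17*l + 24) + 27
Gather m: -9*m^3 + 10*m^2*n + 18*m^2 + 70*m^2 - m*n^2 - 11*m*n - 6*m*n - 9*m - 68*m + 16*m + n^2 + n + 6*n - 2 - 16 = -9*m^3 + m^2*(10*n + 88) + m*(-n^2 - 17*n - 61) + n^2 + 7*n - 18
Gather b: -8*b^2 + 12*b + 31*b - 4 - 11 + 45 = -8*b^2 + 43*b + 30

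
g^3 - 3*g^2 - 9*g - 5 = (g - 5)*(g + 1)^2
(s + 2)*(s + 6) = s^2 + 8*s + 12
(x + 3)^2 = x^2 + 6*x + 9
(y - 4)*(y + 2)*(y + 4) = y^3 + 2*y^2 - 16*y - 32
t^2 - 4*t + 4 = (t - 2)^2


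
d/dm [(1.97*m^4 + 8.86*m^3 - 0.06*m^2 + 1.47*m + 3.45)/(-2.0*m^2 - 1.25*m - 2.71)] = (-7.88*m^5 - 25.1075*m^4 - 43.5048*m^3 - 69.0168*m^2 + 14.1252*m + 0.3288)/(4.0*m^4 + 5.0*m^3 + 12.4025*m^2 + 6.775*m + 7.3441)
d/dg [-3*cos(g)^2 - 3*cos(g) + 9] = 3*sin(g) + 3*sin(2*g)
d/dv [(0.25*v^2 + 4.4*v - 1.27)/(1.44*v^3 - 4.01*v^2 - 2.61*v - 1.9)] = (-0.36*v^4 - 12.672*v^3 + 22.4779*v^2 - 11.1354*v - 11.6747)/(2.0736*v^6 - 11.5488*v^5 + 8.5633*v^4 + 15.4602*v^3 + 22.0501*v^2 + 9.918*v + 3.61)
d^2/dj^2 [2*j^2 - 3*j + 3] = 4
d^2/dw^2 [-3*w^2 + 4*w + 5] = -6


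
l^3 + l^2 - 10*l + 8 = (l - 2)*(l - 1)*(l + 4)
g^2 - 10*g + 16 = (g - 8)*(g - 2)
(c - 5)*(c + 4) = c^2 - c - 20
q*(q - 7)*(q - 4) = q^3 - 11*q^2 + 28*q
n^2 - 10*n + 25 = (n - 5)^2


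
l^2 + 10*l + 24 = (l + 4)*(l + 6)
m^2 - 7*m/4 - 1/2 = (m - 2)*(m + 1/4)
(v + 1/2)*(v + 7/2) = v^2 + 4*v + 7/4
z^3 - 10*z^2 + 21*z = z*(z - 7)*(z - 3)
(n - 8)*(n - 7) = n^2 - 15*n + 56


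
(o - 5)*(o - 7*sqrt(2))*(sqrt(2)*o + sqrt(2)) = sqrt(2)*o^3 - 14*o^2 - 4*sqrt(2)*o^2 - 5*sqrt(2)*o + 56*o + 70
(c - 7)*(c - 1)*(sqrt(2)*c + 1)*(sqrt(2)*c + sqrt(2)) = 2*c^4 - 14*c^3 + sqrt(2)*c^3 - 7*sqrt(2)*c^2 - 2*c^2 - sqrt(2)*c + 14*c + 7*sqrt(2)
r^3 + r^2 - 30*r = r*(r - 5)*(r + 6)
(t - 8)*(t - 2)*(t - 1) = t^3 - 11*t^2 + 26*t - 16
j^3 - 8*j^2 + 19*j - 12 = (j - 4)*(j - 3)*(j - 1)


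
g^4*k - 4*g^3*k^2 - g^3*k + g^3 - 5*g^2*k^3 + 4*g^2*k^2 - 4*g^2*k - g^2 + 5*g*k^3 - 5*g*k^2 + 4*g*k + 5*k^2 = (g - 1)*(g - 5*k)*(g + k)*(g*k + 1)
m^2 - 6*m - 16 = (m - 8)*(m + 2)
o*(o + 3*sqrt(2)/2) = o^2 + 3*sqrt(2)*o/2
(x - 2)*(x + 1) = x^2 - x - 2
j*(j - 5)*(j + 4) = j^3 - j^2 - 20*j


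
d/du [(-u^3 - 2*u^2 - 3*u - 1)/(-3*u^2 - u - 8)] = (3*u^4 + 2*u^3 + 17*u^2 + 26*u + 23)/(9*u^4 + 6*u^3 + 49*u^2 + 16*u + 64)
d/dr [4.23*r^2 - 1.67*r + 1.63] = 8.46*r - 1.67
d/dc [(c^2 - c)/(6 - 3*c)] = (-c^2 + 4*c - 2)/(3*(c^2 - 4*c + 4))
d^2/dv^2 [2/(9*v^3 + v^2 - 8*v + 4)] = 4*(-(27*v + 1)*(9*v^3 + v^2 - 8*v + 4) + (27*v^2 + 2*v - 8)^2)/(9*v^3 + v^2 - 8*v + 4)^3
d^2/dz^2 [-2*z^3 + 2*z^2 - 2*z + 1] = 4 - 12*z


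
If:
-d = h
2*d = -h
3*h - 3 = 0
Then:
No Solution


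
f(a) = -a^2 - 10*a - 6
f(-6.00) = 18.00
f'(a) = -2*a - 10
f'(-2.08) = -5.84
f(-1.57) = 7.24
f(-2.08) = 10.47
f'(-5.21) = 0.42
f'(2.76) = -15.52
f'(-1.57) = -6.86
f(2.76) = -41.22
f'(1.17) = -12.34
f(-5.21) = 18.96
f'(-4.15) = -1.70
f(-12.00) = -30.00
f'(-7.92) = 5.84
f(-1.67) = 7.91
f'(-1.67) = -6.66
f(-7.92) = 10.47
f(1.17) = -19.07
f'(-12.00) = 14.00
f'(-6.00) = 2.00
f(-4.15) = 18.28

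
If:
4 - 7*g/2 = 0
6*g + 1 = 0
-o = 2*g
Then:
No Solution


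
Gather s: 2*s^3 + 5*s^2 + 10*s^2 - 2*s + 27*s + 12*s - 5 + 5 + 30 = 2*s^3 + 15*s^2 + 37*s + 30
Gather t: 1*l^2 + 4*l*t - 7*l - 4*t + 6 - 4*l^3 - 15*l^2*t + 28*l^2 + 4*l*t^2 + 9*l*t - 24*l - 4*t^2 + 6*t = -4*l^3 + 29*l^2 - 31*l + t^2*(4*l - 4) + t*(-15*l^2 + 13*l + 2) + 6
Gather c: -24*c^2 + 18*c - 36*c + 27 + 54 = -24*c^2 - 18*c + 81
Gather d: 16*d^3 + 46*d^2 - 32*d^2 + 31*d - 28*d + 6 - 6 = 16*d^3 + 14*d^2 + 3*d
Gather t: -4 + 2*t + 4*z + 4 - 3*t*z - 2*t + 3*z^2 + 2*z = -3*t*z + 3*z^2 + 6*z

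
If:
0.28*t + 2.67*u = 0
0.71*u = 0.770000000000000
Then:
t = -10.34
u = 1.08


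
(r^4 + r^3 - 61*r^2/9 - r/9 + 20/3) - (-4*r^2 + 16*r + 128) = r^4 + r^3 - 25*r^2/9 - 145*r/9 - 364/3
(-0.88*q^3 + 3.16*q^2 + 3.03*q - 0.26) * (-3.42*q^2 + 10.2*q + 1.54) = 3.0096*q^5 - 19.7832*q^4 + 20.5142*q^3 + 36.6616*q^2 + 2.0142*q - 0.4004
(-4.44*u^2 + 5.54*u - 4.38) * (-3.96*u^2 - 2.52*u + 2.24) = 17.5824*u^4 - 10.7496*u^3 - 6.5616*u^2 + 23.4472*u - 9.8112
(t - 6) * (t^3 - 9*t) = t^4 - 6*t^3 - 9*t^2 + 54*t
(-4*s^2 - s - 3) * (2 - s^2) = 4*s^4 + s^3 - 5*s^2 - 2*s - 6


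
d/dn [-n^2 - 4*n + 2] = -2*n - 4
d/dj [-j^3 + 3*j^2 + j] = -3*j^2 + 6*j + 1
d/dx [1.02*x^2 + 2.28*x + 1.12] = 2.04*x + 2.28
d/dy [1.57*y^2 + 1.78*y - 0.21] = 3.14*y + 1.78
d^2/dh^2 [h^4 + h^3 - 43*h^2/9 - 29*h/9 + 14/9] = 12*h^2 + 6*h - 86/9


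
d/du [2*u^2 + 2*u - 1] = 4*u + 2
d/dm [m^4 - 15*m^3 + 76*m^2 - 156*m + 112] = 4*m^3 - 45*m^2 + 152*m - 156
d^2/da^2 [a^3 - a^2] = 6*a - 2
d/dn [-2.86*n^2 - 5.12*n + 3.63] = -5.72*n - 5.12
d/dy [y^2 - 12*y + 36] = 2*y - 12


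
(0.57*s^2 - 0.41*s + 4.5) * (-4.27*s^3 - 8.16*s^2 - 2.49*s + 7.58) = -2.4339*s^5 - 2.9005*s^4 - 17.2887*s^3 - 31.3785*s^2 - 14.3128*s + 34.11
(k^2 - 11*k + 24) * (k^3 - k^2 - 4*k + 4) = k^5 - 12*k^4 + 31*k^3 + 24*k^2 - 140*k + 96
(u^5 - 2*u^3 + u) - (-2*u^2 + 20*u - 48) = u^5 - 2*u^3 + 2*u^2 - 19*u + 48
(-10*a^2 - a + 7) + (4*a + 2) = -10*a^2 + 3*a + 9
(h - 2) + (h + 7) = 2*h + 5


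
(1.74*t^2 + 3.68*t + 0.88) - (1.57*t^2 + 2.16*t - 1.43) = 0.17*t^2 + 1.52*t + 2.31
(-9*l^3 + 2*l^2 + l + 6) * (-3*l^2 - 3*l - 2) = 27*l^5 + 21*l^4 + 9*l^3 - 25*l^2 - 20*l - 12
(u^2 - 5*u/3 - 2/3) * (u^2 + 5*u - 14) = u^4 + 10*u^3/3 - 23*u^2 + 20*u + 28/3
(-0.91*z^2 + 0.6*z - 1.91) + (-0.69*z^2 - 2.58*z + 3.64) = -1.6*z^2 - 1.98*z + 1.73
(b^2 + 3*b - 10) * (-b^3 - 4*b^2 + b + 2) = -b^5 - 7*b^4 - b^3 + 45*b^2 - 4*b - 20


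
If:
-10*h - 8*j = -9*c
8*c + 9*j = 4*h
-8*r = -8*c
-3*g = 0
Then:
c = r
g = 0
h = 145*r/122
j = -22*r/61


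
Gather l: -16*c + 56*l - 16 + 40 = -16*c + 56*l + 24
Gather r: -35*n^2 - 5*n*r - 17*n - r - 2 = -35*n^2 - 17*n + r*(-5*n - 1) - 2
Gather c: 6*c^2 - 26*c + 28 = 6*c^2 - 26*c + 28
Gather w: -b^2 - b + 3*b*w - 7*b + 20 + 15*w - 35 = -b^2 - 8*b + w*(3*b + 15) - 15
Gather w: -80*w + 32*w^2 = 32*w^2 - 80*w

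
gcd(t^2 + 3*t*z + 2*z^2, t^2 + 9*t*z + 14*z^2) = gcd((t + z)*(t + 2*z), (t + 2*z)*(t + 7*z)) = t + 2*z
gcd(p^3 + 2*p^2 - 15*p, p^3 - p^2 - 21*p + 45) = p^2 + 2*p - 15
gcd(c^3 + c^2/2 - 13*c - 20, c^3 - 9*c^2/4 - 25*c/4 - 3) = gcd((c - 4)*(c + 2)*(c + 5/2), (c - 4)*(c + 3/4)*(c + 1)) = c - 4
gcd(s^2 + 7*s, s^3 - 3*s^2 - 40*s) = s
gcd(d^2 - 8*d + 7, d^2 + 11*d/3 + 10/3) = 1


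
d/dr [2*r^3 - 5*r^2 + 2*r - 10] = 6*r^2 - 10*r + 2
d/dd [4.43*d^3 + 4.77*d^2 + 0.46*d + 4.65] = 13.29*d^2 + 9.54*d + 0.46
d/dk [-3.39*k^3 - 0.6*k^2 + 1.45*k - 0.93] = -10.17*k^2 - 1.2*k + 1.45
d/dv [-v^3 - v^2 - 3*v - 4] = -3*v^2 - 2*v - 3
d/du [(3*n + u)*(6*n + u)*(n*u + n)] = n*(18*n^2 + 18*n*u + 9*n + 3*u^2 + 2*u)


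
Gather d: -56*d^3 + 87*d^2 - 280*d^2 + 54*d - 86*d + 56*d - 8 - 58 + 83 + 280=-56*d^3 - 193*d^2 + 24*d + 297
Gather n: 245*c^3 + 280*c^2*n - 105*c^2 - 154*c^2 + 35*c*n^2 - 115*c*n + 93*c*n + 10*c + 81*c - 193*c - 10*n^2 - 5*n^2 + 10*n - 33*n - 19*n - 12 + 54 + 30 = 245*c^3 - 259*c^2 - 102*c + n^2*(35*c - 15) + n*(280*c^2 - 22*c - 42) + 72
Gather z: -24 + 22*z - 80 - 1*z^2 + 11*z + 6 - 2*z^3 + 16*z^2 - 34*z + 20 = -2*z^3 + 15*z^2 - z - 78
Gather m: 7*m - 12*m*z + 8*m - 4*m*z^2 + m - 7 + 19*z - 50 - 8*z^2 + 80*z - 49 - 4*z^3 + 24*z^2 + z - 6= m*(-4*z^2 - 12*z + 16) - 4*z^3 + 16*z^2 + 100*z - 112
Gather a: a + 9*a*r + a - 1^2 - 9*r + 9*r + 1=a*(9*r + 2)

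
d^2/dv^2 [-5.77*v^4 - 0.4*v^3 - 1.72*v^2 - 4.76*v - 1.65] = -69.24*v^2 - 2.4*v - 3.44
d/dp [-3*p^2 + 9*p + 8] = 9 - 6*p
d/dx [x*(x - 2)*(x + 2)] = 3*x^2 - 4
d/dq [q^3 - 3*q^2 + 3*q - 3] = 3*q^2 - 6*q + 3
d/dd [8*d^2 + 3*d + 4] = 16*d + 3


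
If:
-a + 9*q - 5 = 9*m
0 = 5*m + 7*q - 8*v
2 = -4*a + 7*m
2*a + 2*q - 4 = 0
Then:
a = 73/106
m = 36/53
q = 139/106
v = 1333/848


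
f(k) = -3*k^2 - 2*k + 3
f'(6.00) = -38.00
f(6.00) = -117.00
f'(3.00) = -20.00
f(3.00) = -30.00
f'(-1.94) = 9.64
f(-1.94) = -4.41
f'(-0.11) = -1.34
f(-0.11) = 3.18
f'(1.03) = -8.18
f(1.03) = -2.24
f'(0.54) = -5.24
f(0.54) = 1.05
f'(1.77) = -12.62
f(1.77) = -9.94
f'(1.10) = -8.60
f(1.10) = -2.83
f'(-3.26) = 17.56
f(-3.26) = -22.36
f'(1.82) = -12.92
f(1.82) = -10.58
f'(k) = -6*k - 2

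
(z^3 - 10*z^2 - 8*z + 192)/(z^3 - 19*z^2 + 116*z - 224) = (z^2 - 2*z - 24)/(z^2 - 11*z + 28)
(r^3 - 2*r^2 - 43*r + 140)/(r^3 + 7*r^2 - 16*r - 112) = (r - 5)/(r + 4)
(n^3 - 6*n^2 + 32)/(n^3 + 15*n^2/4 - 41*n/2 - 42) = 4*(n^2 - 2*n - 8)/(4*n^2 + 31*n + 42)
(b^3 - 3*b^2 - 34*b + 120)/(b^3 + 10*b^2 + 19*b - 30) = (b^2 - 9*b + 20)/(b^2 + 4*b - 5)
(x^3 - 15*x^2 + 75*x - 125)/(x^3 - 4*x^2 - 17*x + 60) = (x^2 - 10*x + 25)/(x^2 + x - 12)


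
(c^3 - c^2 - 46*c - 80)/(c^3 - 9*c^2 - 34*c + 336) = (c^2 + 7*c + 10)/(c^2 - c - 42)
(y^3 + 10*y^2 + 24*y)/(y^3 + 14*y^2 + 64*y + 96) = y/(y + 4)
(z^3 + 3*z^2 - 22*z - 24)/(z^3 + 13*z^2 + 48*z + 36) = (z - 4)/(z + 6)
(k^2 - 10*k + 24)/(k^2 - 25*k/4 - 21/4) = 4*(-k^2 + 10*k - 24)/(-4*k^2 + 25*k + 21)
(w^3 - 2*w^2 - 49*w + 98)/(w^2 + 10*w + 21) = (w^2 - 9*w + 14)/(w + 3)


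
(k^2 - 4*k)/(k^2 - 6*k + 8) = k/(k - 2)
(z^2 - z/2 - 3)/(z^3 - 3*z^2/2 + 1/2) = (2*z^2 - z - 6)/(2*z^3 - 3*z^2 + 1)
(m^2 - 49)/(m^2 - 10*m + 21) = (m + 7)/(m - 3)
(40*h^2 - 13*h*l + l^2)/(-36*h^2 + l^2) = (-40*h^2 + 13*h*l - l^2)/(36*h^2 - l^2)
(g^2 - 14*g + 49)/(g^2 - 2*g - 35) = (g - 7)/(g + 5)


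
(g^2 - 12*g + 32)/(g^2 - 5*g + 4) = (g - 8)/(g - 1)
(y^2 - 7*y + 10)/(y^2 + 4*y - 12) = (y - 5)/(y + 6)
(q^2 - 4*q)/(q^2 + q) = (q - 4)/(q + 1)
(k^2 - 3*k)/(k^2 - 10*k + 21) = k/(k - 7)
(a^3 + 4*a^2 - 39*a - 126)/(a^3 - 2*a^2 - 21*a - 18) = (a + 7)/(a + 1)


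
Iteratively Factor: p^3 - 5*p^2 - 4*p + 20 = (p - 2)*(p^2 - 3*p - 10) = (p - 2)*(p + 2)*(p - 5)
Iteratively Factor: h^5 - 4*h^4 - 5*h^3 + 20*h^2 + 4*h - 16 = (h + 1)*(h^4 - 5*h^3 + 20*h - 16) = (h - 1)*(h + 1)*(h^3 - 4*h^2 - 4*h + 16) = (h - 2)*(h - 1)*(h + 1)*(h^2 - 2*h - 8) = (h - 2)*(h - 1)*(h + 1)*(h + 2)*(h - 4)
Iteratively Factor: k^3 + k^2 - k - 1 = (k - 1)*(k^2 + 2*k + 1) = (k - 1)*(k + 1)*(k + 1)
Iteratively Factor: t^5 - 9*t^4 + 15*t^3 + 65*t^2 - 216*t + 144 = (t - 1)*(t^4 - 8*t^3 + 7*t^2 + 72*t - 144) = (t - 3)*(t - 1)*(t^3 - 5*t^2 - 8*t + 48) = (t - 4)*(t - 3)*(t - 1)*(t^2 - t - 12) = (t - 4)*(t - 3)*(t - 1)*(t + 3)*(t - 4)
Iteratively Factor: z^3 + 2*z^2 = (z + 2)*(z^2) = z*(z + 2)*(z)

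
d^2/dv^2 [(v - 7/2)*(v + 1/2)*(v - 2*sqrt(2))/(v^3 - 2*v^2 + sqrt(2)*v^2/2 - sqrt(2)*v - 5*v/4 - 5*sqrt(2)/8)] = 4*(-40*sqrt(2)*v^3 - 16*v^3 + 396*sqrt(2)*v^2 - 1050*sqrt(2)*v + 96*v - 100 + 891*sqrt(2))/(32*v^6 - 240*v^5 + 48*sqrt(2)*v^5 - 360*sqrt(2)*v^4 + 648*v^4 - 860*v^3 + 908*sqrt(2)*v^3 - 810*sqrt(2)*v^2 + 900*v^2 - 750*v + 150*sqrt(2)*v - 125*sqrt(2))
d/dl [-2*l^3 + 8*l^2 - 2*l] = -6*l^2 + 16*l - 2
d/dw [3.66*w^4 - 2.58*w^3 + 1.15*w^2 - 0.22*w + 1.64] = 14.64*w^3 - 7.74*w^2 + 2.3*w - 0.22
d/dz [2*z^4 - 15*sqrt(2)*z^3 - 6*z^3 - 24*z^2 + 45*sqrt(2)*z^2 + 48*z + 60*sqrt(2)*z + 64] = 8*z^3 - 45*sqrt(2)*z^2 - 18*z^2 - 48*z + 90*sqrt(2)*z + 48 + 60*sqrt(2)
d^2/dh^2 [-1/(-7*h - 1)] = 98/(7*h + 1)^3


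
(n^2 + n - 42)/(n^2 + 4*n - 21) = (n - 6)/(n - 3)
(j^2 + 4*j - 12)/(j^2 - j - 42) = (j - 2)/(j - 7)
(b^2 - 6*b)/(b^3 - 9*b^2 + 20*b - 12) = b/(b^2 - 3*b + 2)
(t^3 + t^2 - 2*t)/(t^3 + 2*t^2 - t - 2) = t/(t + 1)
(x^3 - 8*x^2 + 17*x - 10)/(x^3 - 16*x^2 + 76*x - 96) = (x^2 - 6*x + 5)/(x^2 - 14*x + 48)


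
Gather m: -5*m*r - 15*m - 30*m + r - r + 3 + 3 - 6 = m*(-5*r - 45)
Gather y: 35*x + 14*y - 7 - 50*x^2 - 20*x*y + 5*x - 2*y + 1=-50*x^2 + 40*x + y*(12 - 20*x) - 6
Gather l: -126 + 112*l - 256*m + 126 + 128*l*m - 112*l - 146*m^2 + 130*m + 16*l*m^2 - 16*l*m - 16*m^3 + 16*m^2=l*(16*m^2 + 112*m) - 16*m^3 - 130*m^2 - 126*m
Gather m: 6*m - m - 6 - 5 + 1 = 5*m - 10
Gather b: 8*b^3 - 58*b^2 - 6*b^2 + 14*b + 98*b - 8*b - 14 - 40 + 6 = 8*b^3 - 64*b^2 + 104*b - 48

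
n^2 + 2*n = n*(n + 2)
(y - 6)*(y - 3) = y^2 - 9*y + 18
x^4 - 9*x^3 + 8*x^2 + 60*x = x*(x - 6)*(x - 5)*(x + 2)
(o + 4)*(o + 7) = o^2 + 11*o + 28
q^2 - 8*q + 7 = (q - 7)*(q - 1)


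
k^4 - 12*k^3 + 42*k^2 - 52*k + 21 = (k - 7)*(k - 3)*(k - 1)^2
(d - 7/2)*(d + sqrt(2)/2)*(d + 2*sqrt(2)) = d^3 - 7*d^2/2 + 5*sqrt(2)*d^2/2 - 35*sqrt(2)*d/4 + 2*d - 7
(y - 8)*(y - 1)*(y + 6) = y^3 - 3*y^2 - 46*y + 48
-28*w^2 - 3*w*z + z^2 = (-7*w + z)*(4*w + z)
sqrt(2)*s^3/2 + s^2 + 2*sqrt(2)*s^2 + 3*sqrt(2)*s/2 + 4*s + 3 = (s + 1)*(s + 3)*(sqrt(2)*s/2 + 1)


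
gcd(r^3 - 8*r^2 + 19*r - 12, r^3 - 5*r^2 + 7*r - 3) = r^2 - 4*r + 3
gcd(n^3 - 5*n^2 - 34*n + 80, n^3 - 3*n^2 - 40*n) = n^2 - 3*n - 40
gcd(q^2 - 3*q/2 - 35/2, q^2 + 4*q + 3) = 1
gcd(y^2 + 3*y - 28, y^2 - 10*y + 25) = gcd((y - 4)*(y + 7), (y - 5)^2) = 1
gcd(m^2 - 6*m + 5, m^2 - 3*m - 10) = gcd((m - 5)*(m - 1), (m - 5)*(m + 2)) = m - 5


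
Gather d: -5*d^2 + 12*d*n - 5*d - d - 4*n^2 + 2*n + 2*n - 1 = -5*d^2 + d*(12*n - 6) - 4*n^2 + 4*n - 1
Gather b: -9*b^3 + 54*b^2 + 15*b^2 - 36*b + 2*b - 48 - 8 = -9*b^3 + 69*b^2 - 34*b - 56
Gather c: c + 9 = c + 9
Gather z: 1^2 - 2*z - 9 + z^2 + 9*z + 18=z^2 + 7*z + 10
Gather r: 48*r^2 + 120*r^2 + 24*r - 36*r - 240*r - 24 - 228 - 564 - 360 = 168*r^2 - 252*r - 1176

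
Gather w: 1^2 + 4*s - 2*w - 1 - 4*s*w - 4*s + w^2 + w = w^2 + w*(-4*s - 1)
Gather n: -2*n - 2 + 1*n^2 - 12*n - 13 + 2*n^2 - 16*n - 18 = 3*n^2 - 30*n - 33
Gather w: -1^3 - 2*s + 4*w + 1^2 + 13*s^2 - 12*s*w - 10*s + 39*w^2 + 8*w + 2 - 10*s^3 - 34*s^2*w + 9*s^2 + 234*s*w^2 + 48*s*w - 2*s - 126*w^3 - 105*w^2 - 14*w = -10*s^3 + 22*s^2 - 14*s - 126*w^3 + w^2*(234*s - 66) + w*(-34*s^2 + 36*s - 2) + 2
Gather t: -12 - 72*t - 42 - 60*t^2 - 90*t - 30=-60*t^2 - 162*t - 84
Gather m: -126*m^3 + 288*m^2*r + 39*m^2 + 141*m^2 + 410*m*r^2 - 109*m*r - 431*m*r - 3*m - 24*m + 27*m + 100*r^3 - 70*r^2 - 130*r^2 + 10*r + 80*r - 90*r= -126*m^3 + m^2*(288*r + 180) + m*(410*r^2 - 540*r) + 100*r^3 - 200*r^2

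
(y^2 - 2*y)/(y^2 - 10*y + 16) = y/(y - 8)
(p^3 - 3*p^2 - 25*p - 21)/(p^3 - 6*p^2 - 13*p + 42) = (p + 1)/(p - 2)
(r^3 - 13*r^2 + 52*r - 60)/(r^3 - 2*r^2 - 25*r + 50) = (r - 6)/(r + 5)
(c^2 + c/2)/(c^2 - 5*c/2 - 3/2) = c/(c - 3)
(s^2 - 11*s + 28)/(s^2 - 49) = (s - 4)/(s + 7)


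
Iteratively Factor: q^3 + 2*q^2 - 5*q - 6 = (q - 2)*(q^2 + 4*q + 3) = (q - 2)*(q + 1)*(q + 3)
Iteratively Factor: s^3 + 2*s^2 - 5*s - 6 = (s - 2)*(s^2 + 4*s + 3) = (s - 2)*(s + 1)*(s + 3)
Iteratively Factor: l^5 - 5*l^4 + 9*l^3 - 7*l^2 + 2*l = (l - 1)*(l^4 - 4*l^3 + 5*l^2 - 2*l) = (l - 1)^2*(l^3 - 3*l^2 + 2*l) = (l - 1)^3*(l^2 - 2*l) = l*(l - 1)^3*(l - 2)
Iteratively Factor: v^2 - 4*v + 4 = (v - 2)*(v - 2)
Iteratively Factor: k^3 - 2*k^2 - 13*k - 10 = (k - 5)*(k^2 + 3*k + 2) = (k - 5)*(k + 2)*(k + 1)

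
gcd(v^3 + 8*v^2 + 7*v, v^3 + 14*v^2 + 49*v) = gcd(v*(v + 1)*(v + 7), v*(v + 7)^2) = v^2 + 7*v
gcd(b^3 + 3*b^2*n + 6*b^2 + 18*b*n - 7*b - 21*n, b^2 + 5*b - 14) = b + 7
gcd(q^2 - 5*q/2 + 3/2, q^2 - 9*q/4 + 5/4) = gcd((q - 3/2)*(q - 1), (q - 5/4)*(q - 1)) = q - 1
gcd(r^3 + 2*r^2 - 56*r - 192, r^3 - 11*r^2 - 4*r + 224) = r^2 - 4*r - 32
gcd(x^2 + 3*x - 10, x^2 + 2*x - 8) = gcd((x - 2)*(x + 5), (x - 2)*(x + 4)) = x - 2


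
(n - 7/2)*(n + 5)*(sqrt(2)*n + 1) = sqrt(2)*n^3 + n^2 + 3*sqrt(2)*n^2/2 - 35*sqrt(2)*n/2 + 3*n/2 - 35/2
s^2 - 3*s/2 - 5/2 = (s - 5/2)*(s + 1)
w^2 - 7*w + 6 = (w - 6)*(w - 1)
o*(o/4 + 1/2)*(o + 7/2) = o^3/4 + 11*o^2/8 + 7*o/4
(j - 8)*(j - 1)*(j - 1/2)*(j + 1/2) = j^4 - 9*j^3 + 31*j^2/4 + 9*j/4 - 2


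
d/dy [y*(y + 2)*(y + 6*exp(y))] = 6*y^2*exp(y) + 3*y^2 + 24*y*exp(y) + 4*y + 12*exp(y)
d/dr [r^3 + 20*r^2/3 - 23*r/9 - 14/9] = 3*r^2 + 40*r/3 - 23/9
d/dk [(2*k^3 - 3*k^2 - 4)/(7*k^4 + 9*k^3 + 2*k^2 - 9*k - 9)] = (-14*k^6 + 42*k^5 + 31*k^4 + 76*k^3 + 81*k^2 + 70*k - 36)/(49*k^8 + 126*k^7 + 109*k^6 - 90*k^5 - 284*k^4 - 198*k^3 + 45*k^2 + 162*k + 81)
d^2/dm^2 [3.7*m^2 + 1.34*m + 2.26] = 7.40000000000000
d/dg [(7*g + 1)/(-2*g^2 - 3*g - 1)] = 2*(7*g^2 + 2*g - 2)/(4*g^4 + 12*g^3 + 13*g^2 + 6*g + 1)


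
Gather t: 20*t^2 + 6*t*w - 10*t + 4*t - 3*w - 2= 20*t^2 + t*(6*w - 6) - 3*w - 2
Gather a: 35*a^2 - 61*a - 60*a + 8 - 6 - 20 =35*a^2 - 121*a - 18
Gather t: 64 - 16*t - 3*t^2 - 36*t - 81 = -3*t^2 - 52*t - 17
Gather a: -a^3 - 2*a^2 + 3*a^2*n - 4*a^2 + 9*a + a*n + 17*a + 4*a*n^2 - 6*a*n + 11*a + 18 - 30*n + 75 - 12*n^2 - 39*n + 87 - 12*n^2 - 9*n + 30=-a^3 + a^2*(3*n - 6) + a*(4*n^2 - 5*n + 37) - 24*n^2 - 78*n + 210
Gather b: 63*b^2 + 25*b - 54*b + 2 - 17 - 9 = 63*b^2 - 29*b - 24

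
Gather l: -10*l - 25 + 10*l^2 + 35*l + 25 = 10*l^2 + 25*l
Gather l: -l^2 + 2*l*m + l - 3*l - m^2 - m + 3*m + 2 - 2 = -l^2 + l*(2*m - 2) - m^2 + 2*m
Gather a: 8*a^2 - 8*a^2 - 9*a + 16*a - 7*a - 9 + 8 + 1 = 0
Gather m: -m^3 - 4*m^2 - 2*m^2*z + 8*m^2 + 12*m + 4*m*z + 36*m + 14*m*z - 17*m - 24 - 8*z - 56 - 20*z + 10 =-m^3 + m^2*(4 - 2*z) + m*(18*z + 31) - 28*z - 70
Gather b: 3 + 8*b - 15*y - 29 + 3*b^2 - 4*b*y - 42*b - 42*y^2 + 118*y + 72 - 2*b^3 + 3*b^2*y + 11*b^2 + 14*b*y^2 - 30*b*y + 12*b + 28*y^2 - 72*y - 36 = -2*b^3 + b^2*(3*y + 14) + b*(14*y^2 - 34*y - 22) - 14*y^2 + 31*y + 10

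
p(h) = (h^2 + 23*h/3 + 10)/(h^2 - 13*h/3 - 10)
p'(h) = (13/3 - 2*h)*(h^2 + 23*h/3 + 10)/(h^2 - 13*h/3 - 10)^2 + (2*h + 23/3)/(h^2 - 13*h/3 - 10)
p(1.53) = -1.68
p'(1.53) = -0.60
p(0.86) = -1.33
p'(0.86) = -0.45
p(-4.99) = -0.09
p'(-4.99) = -0.10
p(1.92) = -1.94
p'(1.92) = -0.72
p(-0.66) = -0.80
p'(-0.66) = -0.27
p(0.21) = -1.07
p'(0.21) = -0.36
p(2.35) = -2.29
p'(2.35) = -0.90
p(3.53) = -3.86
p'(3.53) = -1.97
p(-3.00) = -0.33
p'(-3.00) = -0.15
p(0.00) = -1.00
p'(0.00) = -0.33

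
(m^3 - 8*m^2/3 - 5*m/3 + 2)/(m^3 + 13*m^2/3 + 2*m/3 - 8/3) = (m - 3)/(m + 4)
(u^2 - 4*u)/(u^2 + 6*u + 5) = u*(u - 4)/(u^2 + 6*u + 5)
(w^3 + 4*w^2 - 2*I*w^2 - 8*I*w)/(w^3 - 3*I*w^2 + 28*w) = (w^2 + 2*w*(2 - I) - 8*I)/(w^2 - 3*I*w + 28)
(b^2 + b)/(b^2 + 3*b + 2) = b/(b + 2)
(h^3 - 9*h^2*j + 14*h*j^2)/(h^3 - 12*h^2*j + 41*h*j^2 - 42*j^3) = h/(h - 3*j)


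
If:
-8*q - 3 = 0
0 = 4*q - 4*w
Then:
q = -3/8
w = -3/8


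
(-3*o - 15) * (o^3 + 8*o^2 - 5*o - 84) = -3*o^4 - 39*o^3 - 105*o^2 + 327*o + 1260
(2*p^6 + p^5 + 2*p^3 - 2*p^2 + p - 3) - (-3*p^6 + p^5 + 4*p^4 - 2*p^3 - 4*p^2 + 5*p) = 5*p^6 - 4*p^4 + 4*p^3 + 2*p^2 - 4*p - 3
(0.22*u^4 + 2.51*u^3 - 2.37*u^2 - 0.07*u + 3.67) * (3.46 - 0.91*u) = -0.2002*u^5 - 1.5229*u^4 + 10.8413*u^3 - 8.1365*u^2 - 3.5819*u + 12.6982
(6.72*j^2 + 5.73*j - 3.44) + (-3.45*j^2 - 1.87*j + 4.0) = 3.27*j^2 + 3.86*j + 0.56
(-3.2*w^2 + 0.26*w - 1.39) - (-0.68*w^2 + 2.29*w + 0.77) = -2.52*w^2 - 2.03*w - 2.16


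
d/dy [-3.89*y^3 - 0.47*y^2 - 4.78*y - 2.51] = -11.67*y^2 - 0.94*y - 4.78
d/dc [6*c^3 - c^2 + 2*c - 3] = 18*c^2 - 2*c + 2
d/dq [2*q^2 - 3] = 4*q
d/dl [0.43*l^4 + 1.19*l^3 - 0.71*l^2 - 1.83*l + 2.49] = 1.72*l^3 + 3.57*l^2 - 1.42*l - 1.83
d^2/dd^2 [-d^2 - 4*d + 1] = -2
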